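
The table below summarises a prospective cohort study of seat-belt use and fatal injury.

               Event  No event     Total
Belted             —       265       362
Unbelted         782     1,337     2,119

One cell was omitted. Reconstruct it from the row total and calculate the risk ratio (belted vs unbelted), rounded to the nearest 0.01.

The missing cell is in the exposed row: 362 − 265 = 97.
So a = 97, b = 265, c = 782, d = 1337.
RR = [a/(a+b)] / [c/(c+d)] = (97/362) / (782/2119) = 0.26796/0.36904 = 0.72608

0.73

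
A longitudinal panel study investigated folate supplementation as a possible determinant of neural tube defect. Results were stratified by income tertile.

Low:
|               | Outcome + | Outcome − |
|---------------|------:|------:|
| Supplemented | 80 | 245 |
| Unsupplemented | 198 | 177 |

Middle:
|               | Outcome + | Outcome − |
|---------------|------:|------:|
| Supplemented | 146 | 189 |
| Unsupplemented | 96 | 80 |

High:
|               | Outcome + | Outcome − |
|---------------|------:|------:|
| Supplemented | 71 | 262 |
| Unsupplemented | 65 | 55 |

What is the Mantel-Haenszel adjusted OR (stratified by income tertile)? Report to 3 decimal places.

0.363

OR_MH = Σ(aᵢdᵢ/nᵢ) / Σ(bᵢcᵢ/nᵢ), where nᵢ is the stratum total.
Stratum 1 (Low): n = 700; a·d/n = 80·177/700 = 20.2286; b·c/n = 245·198/700 = 69.3000
Stratum 2 (Middle): n = 511; a·d/n = 146·80/511 = 22.8571; b·c/n = 189·96/511 = 35.5068
Stratum 3 (High): n = 453; a·d/n = 71·55/453 = 8.6203; b·c/n = 262·65/453 = 37.5938
OR_MH = (20.2286 + 22.8571 + 8.6203) / (69.3000 + 35.5068 + 37.5938) = 51.7060 / 142.4007 = 0.36310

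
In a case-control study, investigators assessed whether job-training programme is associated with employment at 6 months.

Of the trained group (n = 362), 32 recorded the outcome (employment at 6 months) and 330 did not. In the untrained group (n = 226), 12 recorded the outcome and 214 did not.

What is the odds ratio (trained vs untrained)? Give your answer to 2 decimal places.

1.73

From the description: a = 32, b = 330, c = 12, d = 214.
OR = (a·d)/(b·c) = (32 × 214) / (330 × 12) = 6848 / 3960 = 1.72929
The odds of employment at 6 months are about 1.73 times as high in the trained group.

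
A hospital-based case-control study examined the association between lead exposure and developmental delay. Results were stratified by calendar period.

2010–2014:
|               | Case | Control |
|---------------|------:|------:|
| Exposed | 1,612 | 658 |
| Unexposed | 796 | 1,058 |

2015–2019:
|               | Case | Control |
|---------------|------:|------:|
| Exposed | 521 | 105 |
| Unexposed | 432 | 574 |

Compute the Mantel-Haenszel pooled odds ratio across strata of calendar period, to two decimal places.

OR_MH = Σ(aᵢdᵢ/nᵢ) / Σ(bᵢcᵢ/nᵢ), where nᵢ is the stratum total.
Stratum 1 (2010–2014): n = 4124; a·d/n = 1612·1058/4124 = 413.5538; b·c/n = 658·796/4124 = 127.0048
Stratum 2 (2015–2019): n = 1632; a·d/n = 521·574/1632 = 183.2439; b·c/n = 105·432/1632 = 27.7941
OR_MH = (413.5538 + 183.2439) / (127.0048 + 27.7941) = 596.7977 / 154.7990 = 3.85531

3.86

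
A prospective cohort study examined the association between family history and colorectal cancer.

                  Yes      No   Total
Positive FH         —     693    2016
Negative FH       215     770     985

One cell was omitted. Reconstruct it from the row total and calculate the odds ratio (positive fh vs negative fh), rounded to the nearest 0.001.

The missing cell is in the exposed row: 2016 − 693 = 1323.
So a = 1323, b = 693, c = 215, d = 770.
OR = (a·d)/(b·c) = (1323 × 770) / (693 × 215) = 1018710 / 148995 = 6.83721

6.837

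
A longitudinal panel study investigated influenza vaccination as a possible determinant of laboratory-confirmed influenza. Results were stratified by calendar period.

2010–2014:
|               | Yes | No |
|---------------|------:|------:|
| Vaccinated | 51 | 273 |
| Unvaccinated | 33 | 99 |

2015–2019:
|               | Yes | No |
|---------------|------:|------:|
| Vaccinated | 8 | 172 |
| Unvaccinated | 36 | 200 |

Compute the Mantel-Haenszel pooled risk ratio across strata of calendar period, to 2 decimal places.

RR_MH = Σ(aᵢ·n₀ᵢ/nᵢ) / Σ(cᵢ·n₁ᵢ/nᵢ), with n₁ᵢ = aᵢ+bᵢ (exposed), n₀ᵢ = cᵢ+dᵢ (unexposed), nᵢ = n₁ᵢ+n₀ᵢ.
Stratum 1 (2010–2014): n₁ = 324, n₀ = 132, n = 456; a·n₀/n = 51·132/456 = 14.7632; c·n₁/n = 33·324/456 = 23.4474
Stratum 2 (2015–2019): n₁ = 180, n₀ = 236, n = 416; a·n₀/n = 8·236/416 = 4.5385; c·n₁/n = 36·180/416 = 15.5769
RR_MH = (14.7632 + 4.5385) / (23.4474 + 15.5769) = 19.3016 / 39.0243 = 0.49461

0.49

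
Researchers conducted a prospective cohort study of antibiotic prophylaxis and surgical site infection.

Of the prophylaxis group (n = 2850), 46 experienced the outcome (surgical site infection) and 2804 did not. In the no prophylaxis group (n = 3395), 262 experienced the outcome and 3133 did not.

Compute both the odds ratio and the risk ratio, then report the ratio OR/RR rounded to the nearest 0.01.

From the description: a = 46, b = 2804, c = 262, d = 3133.
OR = (46·3133)/(2804·262) = 144118/734648 = 0.19617
Risk in exposed = 46/2850 = 0.01614; risk in unexposed = 262/3395 = 0.07717; RR = 0.20915
OR/RR = 0.19617 / 0.20915 = 0.93797
The outcome is rare in both groups, so OR ≈ RR (ratio near 1).

0.94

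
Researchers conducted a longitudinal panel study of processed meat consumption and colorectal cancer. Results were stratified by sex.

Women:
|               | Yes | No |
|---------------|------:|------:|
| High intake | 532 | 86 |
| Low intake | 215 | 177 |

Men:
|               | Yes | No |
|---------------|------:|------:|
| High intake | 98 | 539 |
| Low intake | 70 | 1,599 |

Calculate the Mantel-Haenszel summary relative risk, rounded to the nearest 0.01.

1.84

RR_MH = Σ(aᵢ·n₀ᵢ/nᵢ) / Σ(cᵢ·n₁ᵢ/nᵢ), with n₁ᵢ = aᵢ+bᵢ (exposed), n₀ᵢ = cᵢ+dᵢ (unexposed), nᵢ = n₁ᵢ+n₀ᵢ.
Stratum 1 (Women): n₁ = 618, n₀ = 392, n = 1010; a·n₀/n = 532·392/1010 = 206.4792; c·n₁/n = 215·618/1010 = 131.5545
Stratum 2 (Men): n₁ = 637, n₀ = 1669, n = 2306; a·n₀/n = 98·1669/2306 = 70.9289; c·n₁/n = 70·637/2306 = 19.3365
RR_MH = (206.4792 + 70.9289) / (131.5545 + 19.3365) = 277.4081 / 150.8910 = 1.83847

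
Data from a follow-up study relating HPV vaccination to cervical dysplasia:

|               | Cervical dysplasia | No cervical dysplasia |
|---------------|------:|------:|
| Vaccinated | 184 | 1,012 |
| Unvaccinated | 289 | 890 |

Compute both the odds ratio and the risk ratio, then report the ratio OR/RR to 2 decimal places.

Cells: a = 184, b = 1012, c = 289, d = 890.
OR = (184·890)/(1012·289) = 163760/292468 = 0.55992
Risk in exposed = 184/1196 = 0.15385; risk in unexposed = 289/1179 = 0.24512; RR = 0.62763
OR/RR = 0.55992 / 0.62763 = 0.89213
The outcome is not rare, so the OR lies further from 1 than the RR.

0.89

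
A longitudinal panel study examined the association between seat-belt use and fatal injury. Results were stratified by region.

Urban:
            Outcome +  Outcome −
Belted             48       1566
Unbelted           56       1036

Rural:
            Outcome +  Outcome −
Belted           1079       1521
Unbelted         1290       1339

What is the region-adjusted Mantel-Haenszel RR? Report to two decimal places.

RR_MH = Σ(aᵢ·n₀ᵢ/nᵢ) / Σ(cᵢ·n₁ᵢ/nᵢ), with n₁ᵢ = aᵢ+bᵢ (exposed), n₀ᵢ = cᵢ+dᵢ (unexposed), nᵢ = n₁ᵢ+n₀ᵢ.
Stratum 1 (Urban): n₁ = 1614, n₀ = 1092, n = 2706; a·n₀/n = 48·1092/2706 = 19.3703; c·n₁/n = 56·1614/2706 = 33.4013
Stratum 2 (Rural): n₁ = 2600, n₀ = 2629, n = 5229; a·n₀/n = 1079·2629/5229 = 542.4921; c·n₁/n = 1290·2600/5229 = 641.4228
RR_MH = (19.3703 + 542.4921) / (33.4013 + 641.4228) = 561.8624 / 674.8242 = 0.83261

0.83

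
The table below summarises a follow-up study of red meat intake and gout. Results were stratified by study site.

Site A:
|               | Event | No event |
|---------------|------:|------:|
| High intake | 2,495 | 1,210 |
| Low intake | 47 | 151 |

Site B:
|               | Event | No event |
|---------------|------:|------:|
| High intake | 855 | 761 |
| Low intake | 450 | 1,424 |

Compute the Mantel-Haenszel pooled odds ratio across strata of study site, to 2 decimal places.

3.95

OR_MH = Σ(aᵢdᵢ/nᵢ) / Σ(bᵢcᵢ/nᵢ), where nᵢ is the stratum total.
Stratum 1 (Site A): n = 3903; a·d/n = 2495·151/3903 = 96.5270; b·c/n = 1210·47/3903 = 14.5708
Stratum 2 (Site B): n = 3490; a·d/n = 855·1424/3490 = 348.8596; b·c/n = 761·450/3490 = 98.1232
OR_MH = (96.5270 + 348.8596) / (14.5708 + 98.1232) = 445.3866 / 112.6941 = 3.95218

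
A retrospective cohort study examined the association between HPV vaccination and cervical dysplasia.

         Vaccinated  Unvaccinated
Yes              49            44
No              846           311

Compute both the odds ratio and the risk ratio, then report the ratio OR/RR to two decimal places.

Reading the table with exposure as columns: a = 49 (Vaccinated, case), b = 846 (Vaccinated, non-case), c = 44 (Unvaccinated, case), d = 311.
OR = (49·311)/(846·44) = 15239/37224 = 0.40939
Risk in exposed = 49/895 = 0.05475; risk in unexposed = 44/355 = 0.12394; RR = 0.44172
OR/RR = 0.40939 / 0.44172 = 0.92680
The outcome is not rare, so the OR lies further from 1 than the RR.

0.93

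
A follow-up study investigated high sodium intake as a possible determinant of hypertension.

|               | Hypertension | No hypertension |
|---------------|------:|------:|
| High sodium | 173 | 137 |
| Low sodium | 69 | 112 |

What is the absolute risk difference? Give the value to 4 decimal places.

Cells: a = 173, b = 137, c = 69, d = 112.
Risk in exposed = 173/310 = 0.558065; risk in unexposed = 69/181 = 0.381215.
Risk difference = 0.558065 − 0.381215 = 0.176849

0.1768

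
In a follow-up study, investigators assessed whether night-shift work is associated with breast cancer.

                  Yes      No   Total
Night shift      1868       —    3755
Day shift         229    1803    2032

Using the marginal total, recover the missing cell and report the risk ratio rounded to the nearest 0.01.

The missing cell is in the exposed row: 3755 − 1868 = 1887.
So a = 1868, b = 1887, c = 229, d = 1803.
RR = [a/(a+b)] / [c/(c+d)] = (1868/3755) / (229/2032) = 0.49747/0.11270 = 4.41423

4.41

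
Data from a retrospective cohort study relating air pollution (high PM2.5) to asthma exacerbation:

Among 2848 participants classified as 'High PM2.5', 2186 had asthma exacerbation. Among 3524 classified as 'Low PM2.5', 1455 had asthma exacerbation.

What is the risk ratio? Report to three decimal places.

From the description: a = 2186, b = 662, c = 1455, d = 2069.
Risk in exposed = 2186/2848 = 0.76756; risk in unexposed = 1455/3524 = 0.41288.
RR = 0.76756 / 0.41288 = 1.85902
The risk among the exposed is 1.86 times that among the unexposed.

1.859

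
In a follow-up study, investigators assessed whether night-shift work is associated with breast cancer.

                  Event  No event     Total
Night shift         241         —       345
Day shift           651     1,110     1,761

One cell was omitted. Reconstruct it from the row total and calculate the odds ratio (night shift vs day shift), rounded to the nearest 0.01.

3.95

The missing cell is in the exposed row: 345 − 241 = 104.
So a = 241, b = 104, c = 651, d = 1110.
OR = (a·d)/(b·c) = (241 × 1110) / (104 × 651) = 267510 / 67704 = 3.95117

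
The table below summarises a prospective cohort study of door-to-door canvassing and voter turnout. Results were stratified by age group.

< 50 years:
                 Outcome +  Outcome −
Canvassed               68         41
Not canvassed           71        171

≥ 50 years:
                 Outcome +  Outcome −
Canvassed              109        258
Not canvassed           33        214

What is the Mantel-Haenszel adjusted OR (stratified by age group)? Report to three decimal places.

OR_MH = Σ(aᵢdᵢ/nᵢ) / Σ(bᵢcᵢ/nᵢ), where nᵢ is the stratum total.
Stratum 1 (< 50 years): n = 351; a·d/n = 68·171/351 = 33.1282; b·c/n = 41·71/351 = 8.2934
Stratum 2 (≥ 50 years): n = 614; a·d/n = 109·214/614 = 37.9902; b·c/n = 258·33/614 = 13.8664
OR_MH = (33.1282 + 37.9902) / (8.2934 + 13.8664) = 71.1184 / 22.1599 = 3.20933

3.209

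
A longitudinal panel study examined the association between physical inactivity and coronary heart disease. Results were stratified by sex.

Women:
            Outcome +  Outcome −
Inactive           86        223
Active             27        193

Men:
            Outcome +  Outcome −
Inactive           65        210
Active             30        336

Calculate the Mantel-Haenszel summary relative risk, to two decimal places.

2.54

RR_MH = Σ(aᵢ·n₀ᵢ/nᵢ) / Σ(cᵢ·n₁ᵢ/nᵢ), with n₁ᵢ = aᵢ+bᵢ (exposed), n₀ᵢ = cᵢ+dᵢ (unexposed), nᵢ = n₁ᵢ+n₀ᵢ.
Stratum 1 (Women): n₁ = 309, n₀ = 220, n = 529; a·n₀/n = 86·220/529 = 35.7656; c·n₁/n = 27·309/529 = 15.7713
Stratum 2 (Men): n₁ = 275, n₀ = 366, n = 641; a·n₀/n = 65·366/641 = 37.1139; c·n₁/n = 30·275/641 = 12.8705
RR_MH = (35.7656 + 37.1139) / (15.7713 + 12.8705) = 72.8795 / 28.6418 = 2.54452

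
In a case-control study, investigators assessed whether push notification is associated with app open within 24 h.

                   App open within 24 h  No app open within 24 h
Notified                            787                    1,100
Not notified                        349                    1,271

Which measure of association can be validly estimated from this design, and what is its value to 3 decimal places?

Cells: a = 787, b = 1100, c = 349, d = 1271.
This is a case-control study: participants were sampled on outcome status, so risks in the source population cannot be estimated directly — relative risk is not valid here. The odds ratio is the appropriate measure.
OR = (a·d)/(b·c) = (787 × 1271) / (1100 × 349) = 1000277 / 383900 = 2.60557

2.606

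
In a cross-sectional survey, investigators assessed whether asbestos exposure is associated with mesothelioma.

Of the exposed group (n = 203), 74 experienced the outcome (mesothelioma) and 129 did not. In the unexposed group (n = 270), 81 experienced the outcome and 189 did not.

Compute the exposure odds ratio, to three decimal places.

From the description: a = 74, b = 129, c = 81, d = 189.
OR = (a·d)/(b·c) = (74 × 189) / (129 × 81) = 13986 / 10449 = 1.33850
The odds of mesothelioma are about 1.34 times as high in the exposed group.

1.339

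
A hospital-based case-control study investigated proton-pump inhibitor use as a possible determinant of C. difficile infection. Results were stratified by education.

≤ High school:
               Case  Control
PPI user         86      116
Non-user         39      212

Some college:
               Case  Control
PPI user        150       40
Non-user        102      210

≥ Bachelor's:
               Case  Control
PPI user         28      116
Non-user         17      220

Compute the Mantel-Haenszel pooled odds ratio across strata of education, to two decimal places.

5.12

OR_MH = Σ(aᵢdᵢ/nᵢ) / Σ(bᵢcᵢ/nᵢ), where nᵢ is the stratum total.
Stratum 1 (≤ High school): n = 453; a·d/n = 86·212/453 = 40.2472; b·c/n = 116·39/453 = 9.9868
Stratum 2 (Some college): n = 502; a·d/n = 150·210/502 = 62.7490; b·c/n = 40·102/502 = 8.1275
Stratum 3 (≥ Bachelor's): n = 381; a·d/n = 28·220/381 = 16.1680; b·c/n = 116·17/381 = 5.1759
OR_MH = (40.2472 + 62.7490 + 16.1680) / (9.9868 + 8.1275 + 5.1759) = 119.1642 / 23.2901 = 5.11652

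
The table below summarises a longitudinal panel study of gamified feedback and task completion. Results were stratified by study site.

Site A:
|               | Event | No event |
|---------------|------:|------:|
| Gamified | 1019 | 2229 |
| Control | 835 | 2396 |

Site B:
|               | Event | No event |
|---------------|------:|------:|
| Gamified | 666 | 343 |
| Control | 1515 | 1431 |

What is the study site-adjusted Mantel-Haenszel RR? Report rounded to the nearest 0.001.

RR_MH = Σ(aᵢ·n₀ᵢ/nᵢ) / Σ(cᵢ·n₁ᵢ/nᵢ), with n₁ᵢ = aᵢ+bᵢ (exposed), n₀ᵢ = cᵢ+dᵢ (unexposed), nᵢ = n₁ᵢ+n₀ᵢ.
Stratum 1 (Site A): n₁ = 3248, n₀ = 3231, n = 6479; a·n₀/n = 1019·3231/6479 = 508.1631; c·n₁/n = 835·3248/6479 = 418.5955
Stratum 2 (Site B): n₁ = 1009, n₀ = 2946, n = 3955; a·n₀/n = 666·2946/3955 = 496.0900; c·n₁/n = 1515·1009/3955 = 386.5070
RR_MH = (508.1631 + 496.0900) / (418.5955 + 386.5070) = 1004.2532 / 805.1024 = 1.24736

1.247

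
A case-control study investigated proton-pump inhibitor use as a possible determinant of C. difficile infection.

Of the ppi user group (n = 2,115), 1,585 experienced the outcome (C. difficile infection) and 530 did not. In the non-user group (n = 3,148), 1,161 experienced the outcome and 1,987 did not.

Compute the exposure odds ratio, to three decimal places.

From the description: a = 1585, b = 530, c = 1161, d = 1987.
OR = (a·d)/(b·c) = (1585 × 1987) / (530 × 1161) = 3149395 / 615330 = 5.11822
The odds of C. difficile infection are about 5.12 times as high in the ppi user group.

5.118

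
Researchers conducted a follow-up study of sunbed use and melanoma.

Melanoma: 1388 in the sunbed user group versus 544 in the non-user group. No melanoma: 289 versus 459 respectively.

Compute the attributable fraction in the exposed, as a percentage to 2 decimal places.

34.47

From the description: a = 1388, b = 289, c = 544, d = 459.
Risk in exposed = 1388/1677 = 0.82767; risk in unexposed = 544/1003 = 0.54237.
RR = 0.82767/0.54237 = 1.52601
AR% = (RR − 1)/RR × 100 = (1.52601 − 1)/1.52601 × 100 = 34.4698%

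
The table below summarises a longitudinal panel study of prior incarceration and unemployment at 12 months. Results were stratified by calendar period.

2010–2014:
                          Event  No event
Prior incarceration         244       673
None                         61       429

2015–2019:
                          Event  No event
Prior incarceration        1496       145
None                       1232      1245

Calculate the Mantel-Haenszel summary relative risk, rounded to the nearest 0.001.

1.856

RR_MH = Σ(aᵢ·n₀ᵢ/nᵢ) / Σ(cᵢ·n₁ᵢ/nᵢ), with n₁ᵢ = aᵢ+bᵢ (exposed), n₀ᵢ = cᵢ+dᵢ (unexposed), nᵢ = n₁ᵢ+n₀ᵢ.
Stratum 1 (2010–2014): n₁ = 917, n₀ = 490, n = 1407; a·n₀/n = 244·490/1407 = 84.9751; c·n₁/n = 61·917/1407 = 39.7562
Stratum 2 (2015–2019): n₁ = 1641, n₀ = 2477, n = 4118; a·n₀/n = 1496·2477/4118 = 899.8524; c·n₁/n = 1232·1641/4118 = 490.9451
RR_MH = (84.9751 + 899.8524) / (39.7562 + 490.9451) = 984.8275 / 530.7013 = 1.85571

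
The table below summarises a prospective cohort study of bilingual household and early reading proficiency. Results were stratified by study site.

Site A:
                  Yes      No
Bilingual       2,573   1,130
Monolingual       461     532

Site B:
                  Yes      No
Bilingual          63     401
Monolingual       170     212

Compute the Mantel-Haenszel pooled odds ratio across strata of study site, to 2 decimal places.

1.60

OR_MH = Σ(aᵢdᵢ/nᵢ) / Σ(bᵢcᵢ/nᵢ), where nᵢ is the stratum total.
Stratum 1 (Site A): n = 4696; a·d/n = 2573·532/4696 = 291.4898; b·c/n = 1130·461/4696 = 110.9306
Stratum 2 (Site B): n = 846; a·d/n = 63·212/846 = 15.7872; b·c/n = 401·170/846 = 80.5792
OR_MH = (291.4898 + 15.7872) / (110.9306 + 80.5792) = 307.2770 / 191.5098 = 1.60450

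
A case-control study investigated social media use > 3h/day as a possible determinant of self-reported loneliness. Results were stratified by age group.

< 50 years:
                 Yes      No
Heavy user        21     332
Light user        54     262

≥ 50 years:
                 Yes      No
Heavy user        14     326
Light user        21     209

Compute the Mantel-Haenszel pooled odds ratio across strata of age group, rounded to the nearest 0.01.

OR_MH = Σ(aᵢdᵢ/nᵢ) / Σ(bᵢcᵢ/nᵢ), where nᵢ is the stratum total.
Stratum 1 (< 50 years): n = 669; a·d/n = 21·262/669 = 8.2242; b·c/n = 332·54/669 = 26.7982
Stratum 2 (≥ 50 years): n = 570; a·d/n = 14·209/570 = 5.1333; b·c/n = 326·21/570 = 12.0105
OR_MH = (8.2242 + 5.1333) / (26.7982 + 12.0105) = 13.3575 / 38.8087 = 0.34419

0.34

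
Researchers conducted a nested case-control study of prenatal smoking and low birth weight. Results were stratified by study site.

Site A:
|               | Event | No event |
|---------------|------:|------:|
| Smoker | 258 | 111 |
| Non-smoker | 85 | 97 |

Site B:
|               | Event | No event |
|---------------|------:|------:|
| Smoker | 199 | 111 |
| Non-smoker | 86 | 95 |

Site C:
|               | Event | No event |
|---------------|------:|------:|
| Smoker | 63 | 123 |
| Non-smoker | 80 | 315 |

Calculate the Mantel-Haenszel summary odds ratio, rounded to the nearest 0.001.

OR_MH = Σ(aᵢdᵢ/nᵢ) / Σ(bᵢcᵢ/nᵢ), where nᵢ is the stratum total.
Stratum 1 (Site A): n = 551; a·d/n = 258·97/551 = 45.4192; b·c/n = 111·85/551 = 17.1234
Stratum 2 (Site B): n = 491; a·d/n = 199·95/491 = 38.5031; b·c/n = 111·86/491 = 19.4420
Stratum 3 (Site C): n = 581; a·d/n = 63·315/581 = 34.1566; b·c/n = 123·80/581 = 16.9363
OR_MH = (45.4192 + 38.5031 + 34.1566) / (17.1234 + 19.4420 + 16.9363) = 118.0789 / 53.5017 = 2.20701

2.207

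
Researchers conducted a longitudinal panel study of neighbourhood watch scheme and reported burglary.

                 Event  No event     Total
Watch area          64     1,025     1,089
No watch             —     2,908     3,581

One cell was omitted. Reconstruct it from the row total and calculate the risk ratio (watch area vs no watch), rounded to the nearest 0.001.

The missing cell is in the unexposed row: 3581 − 2908 = 673.
So a = 64, b = 1025, c = 673, d = 2908.
RR = [a/(a+b)] / [c/(c+d)] = (64/1089) / (673/3581) = 0.05877/0.18794 = 0.31271

0.313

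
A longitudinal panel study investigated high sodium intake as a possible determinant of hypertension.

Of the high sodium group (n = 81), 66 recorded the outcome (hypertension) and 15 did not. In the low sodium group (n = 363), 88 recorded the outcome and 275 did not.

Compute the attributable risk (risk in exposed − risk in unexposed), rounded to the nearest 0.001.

0.572

From the description: a = 66, b = 15, c = 88, d = 275.
Risk in exposed = 66/81 = 0.814815; risk in unexposed = 88/363 = 0.242424.
Risk difference = 0.814815 − 0.242424 = 0.572391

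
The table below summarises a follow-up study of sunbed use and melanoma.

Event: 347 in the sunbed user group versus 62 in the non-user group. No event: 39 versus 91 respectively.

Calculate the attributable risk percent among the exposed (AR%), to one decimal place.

54.9

From the description: a = 347, b = 39, c = 62, d = 91.
Risk in exposed = 347/386 = 0.89896; risk in unexposed = 62/153 = 0.40523.
RR = 0.89896/0.40523 = 2.21841
AR% = (RR − 1)/RR × 100 = (2.21841 − 1)/2.21841 × 100 = 54.9227%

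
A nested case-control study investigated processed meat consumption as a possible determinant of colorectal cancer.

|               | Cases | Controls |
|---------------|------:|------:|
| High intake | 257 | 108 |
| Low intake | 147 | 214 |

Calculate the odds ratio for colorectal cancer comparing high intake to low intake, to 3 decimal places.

3.464

Cells: a = 257, b = 108, c = 147, d = 214.
OR = (a·d)/(b·c) = (257 × 214) / (108 × 147) = 54998 / 15876 = 3.46422
The odds of colorectal cancer are about 3.46 times as high in the high intake group.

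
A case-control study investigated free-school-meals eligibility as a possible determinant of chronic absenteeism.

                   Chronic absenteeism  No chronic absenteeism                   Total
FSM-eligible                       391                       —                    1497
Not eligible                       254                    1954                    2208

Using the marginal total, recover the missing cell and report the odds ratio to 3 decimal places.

The missing cell is in the exposed row: 1497 − 391 = 1106.
So a = 391, b = 1106, c = 254, d = 1954.
OR = (a·d)/(b·c) = (391 × 1954) / (1106 × 254) = 764014 / 280924 = 2.71965

2.720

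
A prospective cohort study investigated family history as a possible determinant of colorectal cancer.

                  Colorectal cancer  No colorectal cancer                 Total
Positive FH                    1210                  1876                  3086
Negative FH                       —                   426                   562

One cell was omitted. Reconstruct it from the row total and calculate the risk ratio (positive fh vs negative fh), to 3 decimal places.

The missing cell is in the unexposed row: 562 − 426 = 136.
So a = 1210, b = 1876, c = 136, d = 426.
RR = [a/(a+b)] / [c/(c+d)] = (1210/3086) / (136/562) = 0.39209/0.24199 = 1.62027

1.620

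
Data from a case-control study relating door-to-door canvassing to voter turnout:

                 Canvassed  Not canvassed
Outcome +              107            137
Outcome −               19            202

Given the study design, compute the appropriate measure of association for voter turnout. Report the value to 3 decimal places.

Reading the table with exposure as columns: a = 107 (Canvassed, case), b = 19 (Canvassed, non-case), c = 137 (Not canvassed, case), d = 202.
This is a case-control study: participants were sampled on outcome status, so risks in the source population cannot be estimated directly — relative risk is not valid here. The odds ratio is the appropriate measure.
OR = (a·d)/(b·c) = (107 × 202) / (19 × 137) = 21614 / 2603 = 8.30350

8.303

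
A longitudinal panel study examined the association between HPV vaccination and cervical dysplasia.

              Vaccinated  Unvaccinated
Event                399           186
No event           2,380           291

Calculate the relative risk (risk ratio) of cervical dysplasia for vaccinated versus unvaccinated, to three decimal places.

Reading the table with exposure as columns: a = 399 (Vaccinated, case), b = 2380 (Vaccinated, non-case), c = 186 (Unvaccinated, case), d = 291.
Risk in exposed = 399/2779 = 0.14358; risk in unexposed = 186/477 = 0.38994.
RR = 0.14358 / 0.38994 = 0.36821
The risk is 63% lower among the exposed than among the unexposed.

0.368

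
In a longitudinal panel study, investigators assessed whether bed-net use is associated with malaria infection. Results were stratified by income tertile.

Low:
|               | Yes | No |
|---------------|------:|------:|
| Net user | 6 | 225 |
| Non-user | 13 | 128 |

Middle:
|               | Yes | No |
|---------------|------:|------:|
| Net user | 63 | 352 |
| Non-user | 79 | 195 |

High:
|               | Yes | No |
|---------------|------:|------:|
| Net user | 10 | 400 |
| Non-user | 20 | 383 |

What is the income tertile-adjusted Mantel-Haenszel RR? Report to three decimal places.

RR_MH = Σ(aᵢ·n₀ᵢ/nᵢ) / Σ(cᵢ·n₁ᵢ/nᵢ), with n₁ᵢ = aᵢ+bᵢ (exposed), n₀ᵢ = cᵢ+dᵢ (unexposed), nᵢ = n₁ᵢ+n₀ᵢ.
Stratum 1 (Low): n₁ = 231, n₀ = 141, n = 372; a·n₀/n = 6·141/372 = 2.2742; c·n₁/n = 13·231/372 = 8.0726
Stratum 2 (Middle): n₁ = 415, n₀ = 274, n = 689; a·n₀/n = 63·274/689 = 25.0537; c·n₁/n = 79·415/689 = 47.5835
Stratum 3 (High): n₁ = 410, n₀ = 403, n = 813; a·n₀/n = 10·403/813 = 4.9569; c·n₁/n = 20·410/813 = 10.0861
RR_MH = (2.2742 + 25.0537 + 4.9569) / (8.0726 + 47.5835 + 10.0861) = 32.2848 / 65.7421 = 0.49108

0.491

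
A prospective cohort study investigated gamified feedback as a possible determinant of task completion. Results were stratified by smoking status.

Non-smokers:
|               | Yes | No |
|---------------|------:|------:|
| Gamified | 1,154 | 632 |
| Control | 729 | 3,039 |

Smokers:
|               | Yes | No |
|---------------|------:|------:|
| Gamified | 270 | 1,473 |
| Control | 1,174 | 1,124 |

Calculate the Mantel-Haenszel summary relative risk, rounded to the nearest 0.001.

RR_MH = Σ(aᵢ·n₀ᵢ/nᵢ) / Σ(cᵢ·n₁ᵢ/nᵢ), with n₁ᵢ = aᵢ+bᵢ (exposed), n₀ᵢ = cᵢ+dᵢ (unexposed), nᵢ = n₁ᵢ+n₀ᵢ.
Stratum 1 (Non-smokers): n₁ = 1786, n₀ = 3768, n = 5554; a·n₀/n = 1154·3768/5554 = 782.9082; c·n₁/n = 729·1786/5554 = 234.4246
Stratum 2 (Smokers): n₁ = 1743, n₀ = 2298, n = 4041; a·n₀/n = 270·2298/4041 = 153.5412; c·n₁/n = 1174·1743/4041 = 506.3801
RR_MH = (782.9082 + 153.5412) / (234.4246 + 506.3801) = 936.4494 / 740.8047 = 1.26410

1.264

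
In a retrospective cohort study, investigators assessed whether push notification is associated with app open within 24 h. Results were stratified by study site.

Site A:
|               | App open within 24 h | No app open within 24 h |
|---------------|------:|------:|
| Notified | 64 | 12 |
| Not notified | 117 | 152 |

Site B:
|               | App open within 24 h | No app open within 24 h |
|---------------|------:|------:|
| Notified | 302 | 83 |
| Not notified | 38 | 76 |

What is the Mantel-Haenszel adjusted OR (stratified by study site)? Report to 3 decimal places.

OR_MH = Σ(aᵢdᵢ/nᵢ) / Σ(bᵢcᵢ/nᵢ), where nᵢ is the stratum total.
Stratum 1 (Site A): n = 345; a·d/n = 64·152/345 = 28.1971; b·c/n = 12·117/345 = 4.0696
Stratum 2 (Site B): n = 499; a·d/n = 302·76/499 = 45.9960; b·c/n = 83·38/499 = 6.3206
OR_MH = (28.1971 + 45.9960) / (4.0696 + 6.3206) = 74.1931 / 10.3902 = 7.14068

7.141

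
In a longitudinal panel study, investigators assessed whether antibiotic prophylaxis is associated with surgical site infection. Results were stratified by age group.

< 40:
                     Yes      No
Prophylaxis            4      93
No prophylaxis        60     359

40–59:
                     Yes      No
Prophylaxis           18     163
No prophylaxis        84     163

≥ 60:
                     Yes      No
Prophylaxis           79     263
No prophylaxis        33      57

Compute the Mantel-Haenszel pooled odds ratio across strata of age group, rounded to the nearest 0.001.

0.319

OR_MH = Σ(aᵢdᵢ/nᵢ) / Σ(bᵢcᵢ/nᵢ), where nᵢ is the stratum total.
Stratum 1 (< 40): n = 516; a·d/n = 4·359/516 = 2.7829; b·c/n = 93·60/516 = 10.8140
Stratum 2 (40–59): n = 428; a·d/n = 18·163/428 = 6.8551; b·c/n = 163·84/428 = 31.9907
Stratum 3 (≥ 60): n = 432; a·d/n = 79·57/432 = 10.4236; b·c/n = 263·33/432 = 20.0903
OR_MH = (2.7829 + 6.8551 + 10.4236) / (10.8140 + 31.9907 + 20.0903) = 20.0617 / 62.8949 = 0.31897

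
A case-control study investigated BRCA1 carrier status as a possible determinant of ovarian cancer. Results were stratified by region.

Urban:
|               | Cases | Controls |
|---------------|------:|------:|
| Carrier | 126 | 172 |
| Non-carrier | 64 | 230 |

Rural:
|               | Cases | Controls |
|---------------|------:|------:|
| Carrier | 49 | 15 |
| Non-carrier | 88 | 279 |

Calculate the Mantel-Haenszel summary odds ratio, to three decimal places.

3.725

OR_MH = Σ(aᵢdᵢ/nᵢ) / Σ(bᵢcᵢ/nᵢ), where nᵢ is the stratum total.
Stratum 1 (Urban): n = 592; a·d/n = 126·230/592 = 48.9527; b·c/n = 172·64/592 = 18.5946
Stratum 2 (Rural): n = 431; a·d/n = 49·279/431 = 31.7193; b·c/n = 15·88/431 = 3.0626
OR_MH = (48.9527 + 31.7193) / (18.5946 + 3.0626) = 80.6720 / 21.6572 = 3.72494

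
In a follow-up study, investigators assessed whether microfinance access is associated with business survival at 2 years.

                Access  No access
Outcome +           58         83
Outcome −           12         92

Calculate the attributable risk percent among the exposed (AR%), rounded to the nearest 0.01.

Reading the table with exposure as columns: a = 58 (Access, case), b = 12 (Access, non-case), c = 83 (No access, case), d = 92.
Risk in exposed = 58/70 = 0.82857; risk in unexposed = 83/175 = 0.47429.
RR = 0.82857/0.47429 = 1.74699
AR% = (RR − 1)/RR × 100 = (1.74699 − 1)/1.74699 × 100 = 42.7586%

42.76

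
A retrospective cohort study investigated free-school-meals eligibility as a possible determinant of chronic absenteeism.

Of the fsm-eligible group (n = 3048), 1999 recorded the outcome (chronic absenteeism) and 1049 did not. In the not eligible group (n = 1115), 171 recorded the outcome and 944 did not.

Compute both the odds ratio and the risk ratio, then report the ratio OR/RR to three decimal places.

From the description: a = 1999, b = 1049, c = 171, d = 944.
OR = (1999·944)/(1049·171) = 1887056/179379 = 10.51994
Risk in exposed = 1999/3048 = 0.65584; risk in unexposed = 171/1115 = 0.15336; RR = 4.27638
OR/RR = 10.51994 / 4.27638 = 2.46001
The outcome is not rare, so the OR lies further from 1 than the RR.

2.460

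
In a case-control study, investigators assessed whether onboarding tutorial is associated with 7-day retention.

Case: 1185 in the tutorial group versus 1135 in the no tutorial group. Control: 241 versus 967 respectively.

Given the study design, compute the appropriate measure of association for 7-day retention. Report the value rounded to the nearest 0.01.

4.19

From the description: a = 1185, b = 241, c = 1135, d = 967.
This is a case-control study: participants were sampled on outcome status, so risks in the source population cannot be estimated directly — relative risk is not valid here. The odds ratio is the appropriate measure.
OR = (a·d)/(b·c) = (1185 × 967) / (241 × 1135) = 1145895 / 273535 = 4.18921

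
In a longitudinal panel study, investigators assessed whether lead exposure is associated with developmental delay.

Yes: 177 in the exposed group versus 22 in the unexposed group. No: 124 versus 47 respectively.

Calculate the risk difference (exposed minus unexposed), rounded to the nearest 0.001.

0.269

From the description: a = 177, b = 124, c = 22, d = 47.
Risk in exposed = 177/301 = 0.588040; risk in unexposed = 22/69 = 0.318841.
Risk difference = 0.588040 − 0.318841 = 0.269199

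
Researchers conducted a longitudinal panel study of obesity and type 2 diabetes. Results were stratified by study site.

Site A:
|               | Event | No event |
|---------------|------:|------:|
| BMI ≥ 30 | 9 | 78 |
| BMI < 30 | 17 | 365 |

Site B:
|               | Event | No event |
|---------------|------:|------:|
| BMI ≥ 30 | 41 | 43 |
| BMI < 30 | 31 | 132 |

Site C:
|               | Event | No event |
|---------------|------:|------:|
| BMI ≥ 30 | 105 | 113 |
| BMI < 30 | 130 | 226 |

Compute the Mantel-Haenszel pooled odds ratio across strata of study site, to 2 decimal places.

OR_MH = Σ(aᵢdᵢ/nᵢ) / Σ(bᵢcᵢ/nᵢ), where nᵢ is the stratum total.
Stratum 1 (Site A): n = 469; a·d/n = 9·365/469 = 7.0043; b·c/n = 78·17/469 = 2.8273
Stratum 2 (Site B): n = 247; a·d/n = 41·132/247 = 21.9109; b·c/n = 43·31/247 = 5.3968
Stratum 3 (Site C): n = 574; a·d/n = 105·226/574 = 41.3415; b·c/n = 113·130/574 = 25.5923
OR_MH = (7.0043 + 21.9109 + 41.3415) / (2.8273 + 5.3968 + 25.5923) = 70.2567 / 33.8164 = 2.07759

2.08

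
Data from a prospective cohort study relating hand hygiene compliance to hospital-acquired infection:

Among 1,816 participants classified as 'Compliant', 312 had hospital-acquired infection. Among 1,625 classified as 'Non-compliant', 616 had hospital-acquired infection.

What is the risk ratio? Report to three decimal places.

0.453

From the description: a = 312, b = 1504, c = 616, d = 1009.
Risk in exposed = 312/1816 = 0.17181; risk in unexposed = 616/1625 = 0.37908.
RR = 0.17181 / 0.37908 = 0.45322
The risk is 55% lower among the exposed than among the unexposed.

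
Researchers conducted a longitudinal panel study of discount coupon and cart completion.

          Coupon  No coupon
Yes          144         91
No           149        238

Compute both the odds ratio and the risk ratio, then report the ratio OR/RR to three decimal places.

Reading the table with exposure as columns: a = 144 (Coupon, case), b = 149 (Coupon, non-case), c = 91 (No coupon, case), d = 238.
OR = (144·238)/(149·91) = 34272/13559 = 2.52762
Risk in exposed = 144/293 = 0.49147; risk in unexposed = 91/329 = 0.27660; RR = 1.77684
OR/RR = 2.52762 / 1.77684 = 1.42253
The outcome is not rare, so the OR lies further from 1 than the RR.

1.423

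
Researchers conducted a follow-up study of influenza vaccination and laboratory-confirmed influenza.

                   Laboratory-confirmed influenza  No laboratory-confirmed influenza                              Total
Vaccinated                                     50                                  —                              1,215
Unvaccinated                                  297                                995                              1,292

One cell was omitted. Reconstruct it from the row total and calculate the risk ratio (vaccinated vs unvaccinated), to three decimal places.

The missing cell is in the exposed row: 1215 − 50 = 1165.
So a = 50, b = 1165, c = 297, d = 995.
RR = [a/(a+b)] / [c/(c+d)] = (50/1215) / (297/1292) = 0.04115/0.22988 = 0.17902

0.179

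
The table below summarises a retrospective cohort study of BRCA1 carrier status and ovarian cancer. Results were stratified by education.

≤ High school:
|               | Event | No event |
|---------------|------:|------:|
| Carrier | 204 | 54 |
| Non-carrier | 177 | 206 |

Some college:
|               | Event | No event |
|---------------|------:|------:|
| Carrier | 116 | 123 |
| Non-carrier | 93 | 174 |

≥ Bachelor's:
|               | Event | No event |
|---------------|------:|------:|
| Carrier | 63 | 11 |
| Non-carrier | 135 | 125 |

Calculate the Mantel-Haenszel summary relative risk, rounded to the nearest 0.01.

1.60

RR_MH = Σ(aᵢ·n₀ᵢ/nᵢ) / Σ(cᵢ·n₁ᵢ/nᵢ), with n₁ᵢ = aᵢ+bᵢ (exposed), n₀ᵢ = cᵢ+dᵢ (unexposed), nᵢ = n₁ᵢ+n₀ᵢ.
Stratum 1 (≤ High school): n₁ = 258, n₀ = 383, n = 641; a·n₀/n = 204·383/641 = 121.8908; c·n₁/n = 177·258/641 = 71.2418
Stratum 2 (Some college): n₁ = 239, n₀ = 267, n = 506; a·n₀/n = 116·267/506 = 61.2095; c·n₁/n = 93·239/506 = 43.9269
Stratum 3 (≥ Bachelor's): n₁ = 74, n₀ = 260, n = 334; a·n₀/n = 63·260/334 = 49.0419; c·n₁/n = 135·74/334 = 29.9102
RR_MH = (121.8908 + 61.2095 + 49.0419) / (71.2418 + 43.9269 + 29.9102) = 232.1422 / 145.0789 = 1.60011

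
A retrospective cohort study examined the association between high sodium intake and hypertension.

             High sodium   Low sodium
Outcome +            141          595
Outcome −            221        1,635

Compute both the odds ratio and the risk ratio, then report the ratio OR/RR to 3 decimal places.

1.201

Reading the table with exposure as columns: a = 141 (High sodium, case), b = 221 (High sodium, non-case), c = 595 (Low sodium, case), d = 1635.
OR = (141·1635)/(221·595) = 230535/131495 = 1.75318
Risk in exposed = 141/362 = 0.38950; risk in unexposed = 595/2230 = 0.26682; RR = 1.45982
OR/RR = 1.75318 / 1.45982 = 1.20096
The outcome is not rare, so the OR lies further from 1 than the RR.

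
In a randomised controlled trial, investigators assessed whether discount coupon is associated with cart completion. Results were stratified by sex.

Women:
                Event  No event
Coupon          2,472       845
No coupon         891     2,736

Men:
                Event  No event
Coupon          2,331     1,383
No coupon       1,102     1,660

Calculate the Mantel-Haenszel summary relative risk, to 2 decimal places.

RR_MH = Σ(aᵢ·n₀ᵢ/nᵢ) / Σ(cᵢ·n₁ᵢ/nᵢ), with n₁ᵢ = aᵢ+bᵢ (exposed), n₀ᵢ = cᵢ+dᵢ (unexposed), nᵢ = n₁ᵢ+n₀ᵢ.
Stratum 1 (Women): n₁ = 3317, n₀ = 3627, n = 6944; a·n₀/n = 2472·3627/6944 = 1291.1786; c·n₁/n = 891·3317/6944 = 425.6116
Stratum 2 (Men): n₁ = 3714, n₀ = 2762, n = 6476; a·n₀/n = 2331·2762/6476 = 994.1665; c·n₁/n = 1102·3714/6476 = 631.9994
RR_MH = (1291.1786 + 994.1665) / (425.6116 + 631.9994) = 2285.3450 / 1057.6110 = 2.16086

2.16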